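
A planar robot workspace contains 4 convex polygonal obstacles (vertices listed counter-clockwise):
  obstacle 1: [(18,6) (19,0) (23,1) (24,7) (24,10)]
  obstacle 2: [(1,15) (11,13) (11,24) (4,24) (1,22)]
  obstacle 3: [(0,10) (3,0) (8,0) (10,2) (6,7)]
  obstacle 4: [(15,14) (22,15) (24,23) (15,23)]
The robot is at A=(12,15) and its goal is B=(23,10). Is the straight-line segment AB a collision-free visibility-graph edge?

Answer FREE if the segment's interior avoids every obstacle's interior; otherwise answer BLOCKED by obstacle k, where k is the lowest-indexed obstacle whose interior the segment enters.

FREE

Obstacle 1 [(18,6) (19,0) (23,1) (24,7) (24,10)]:
  edge (18,6)–(19,0): clear
  edge (19,0)–(23,1): clear
  edge (23,1)–(24,7): clear
  edge (24,7)–(24,10): clear
  edge (24,10)–(18,6): clear
  midpoint (35/2,25/2) outside
  → clear
Obstacle 2 [(1,15) (11,13) (11,24) (4,24) (1,22)]:
  edge (1,15)–(11,13): clear
  edge (11,13)–(11,24): clear
  edge (11,24)–(4,24): clear
  edge (4,24)–(1,22): clear
  edge (1,22)–(1,15): clear
  midpoint (35/2,25/2) outside
  → clear
Obstacle 3 [(0,10) (3,0) (8,0) (10,2) (6,7)]:
  edge (0,10)–(3,0): clear
  edge (3,0)–(8,0): clear
  edge (8,0)–(10,2): clear
  edge (10,2)–(6,7): clear
  edge (6,7)–(0,10): clear
  midpoint (35/2,25/2) outside
  → clear
Obstacle 4 [(15,14) (22,15) (24,23) (15,23)]:
  edge (15,14)–(22,15): clear
  edge (22,15)–(24,23): clear
  edge (24,23)–(15,23): clear
  edge (15,23)–(15,14): clear
  midpoint (35/2,25/2) outside
  → clear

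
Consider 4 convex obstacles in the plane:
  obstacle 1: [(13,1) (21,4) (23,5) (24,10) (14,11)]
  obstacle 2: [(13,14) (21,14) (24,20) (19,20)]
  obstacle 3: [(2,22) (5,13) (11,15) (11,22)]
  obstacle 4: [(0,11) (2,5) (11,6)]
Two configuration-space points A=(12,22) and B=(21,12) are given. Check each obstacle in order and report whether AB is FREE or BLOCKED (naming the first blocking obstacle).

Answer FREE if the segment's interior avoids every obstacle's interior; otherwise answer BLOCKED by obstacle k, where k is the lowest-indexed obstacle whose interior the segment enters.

Obstacle 1 [(13,1) (21,4) (23,5) (24,10) (14,11)]:
  edge (13,1)–(21,4): clear
  edge (21,4)–(23,5): clear
  edge (23,5)–(24,10): clear
  edge (24,10)–(14,11): clear
  edge (14,11)–(13,1): clear
  midpoint (33/2,17) outside
  → clear
Obstacle 2 [(13,14) (21,14) (24,20) (19,20)]:
  edge (13,14)–(21,14): crosses AB
  edge (21,14)–(24,20): clear
  edge (24,20)–(19,20): clear
  edge (19,20)–(13,14): crosses AB
  → BLOCKED
Obstacle 3 [(2,22) (5,13) (11,15) (11,22)]:
  edge (2,22)–(5,13): clear
  edge (5,13)–(11,15): clear
  edge (11,15)–(11,22): clear
  edge (11,22)–(2,22): clear
  midpoint (33/2,17) outside
  → clear
Obstacle 4 [(0,11) (2,5) (11,6)]:
  edge (0,11)–(2,5): clear
  edge (2,5)–(11,6): clear
  edge (11,6)–(0,11): clear
  midpoint (33/2,17) outside
  → clear

BLOCKED by obstacle 2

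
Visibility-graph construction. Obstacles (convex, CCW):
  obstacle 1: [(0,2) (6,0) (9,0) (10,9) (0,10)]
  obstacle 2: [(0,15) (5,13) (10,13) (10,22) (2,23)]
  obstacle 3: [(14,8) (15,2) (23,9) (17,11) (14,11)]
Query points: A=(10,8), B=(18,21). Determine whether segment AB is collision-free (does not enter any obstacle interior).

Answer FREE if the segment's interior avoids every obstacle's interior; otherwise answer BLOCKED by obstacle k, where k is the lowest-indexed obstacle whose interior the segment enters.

FREE

Obstacle 1 [(0,2) (6,0) (9,0) (10,9) (0,10)]:
  edge (0,2)–(6,0): clear
  edge (6,0)–(9,0): clear
  edge (9,0)–(10,9): clear
  edge (10,9)–(0,10): clear
  edge (0,10)–(0,2): clear
  midpoint (14,29/2) outside
  → clear
Obstacle 2 [(0,15) (5,13) (10,13) (10,22) (2,23)]:
  edge (0,15)–(5,13): clear
  edge (5,13)–(10,13): clear
  edge (10,13)–(10,22): clear
  edge (10,22)–(2,23): clear
  edge (2,23)–(0,15): clear
  midpoint (14,29/2) outside
  → clear
Obstacle 3 [(14,8) (15,2) (23,9) (17,11) (14,11)]:
  edge (14,8)–(15,2): clear
  edge (15,2)–(23,9): clear
  edge (23,9)–(17,11): clear
  edge (17,11)–(14,11): clear
  edge (14,11)–(14,8): clear
  midpoint (14,29/2) outside
  → clear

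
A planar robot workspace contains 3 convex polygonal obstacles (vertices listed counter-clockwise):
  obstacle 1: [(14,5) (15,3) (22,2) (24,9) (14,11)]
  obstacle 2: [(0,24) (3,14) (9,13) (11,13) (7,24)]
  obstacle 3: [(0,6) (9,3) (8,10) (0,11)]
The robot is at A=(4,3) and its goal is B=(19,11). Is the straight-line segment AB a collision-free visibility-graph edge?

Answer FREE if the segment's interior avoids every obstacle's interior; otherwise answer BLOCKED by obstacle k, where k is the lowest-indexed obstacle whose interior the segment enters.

BLOCKED by obstacle 1

Obstacle 1 [(14,5) (15,3) (22,2) (24,9) (14,11)]:
  edge (14,5)–(15,3): clear
  edge (15,3)–(22,2): clear
  edge (22,2)–(24,9): clear
  edge (24,9)–(14,11): crosses AB
  edge (14,11)–(14,5): crosses AB
  → BLOCKED
Obstacle 2 [(0,24) (3,14) (9,13) (11,13) (7,24)]:
  edge (0,24)–(3,14): clear
  edge (3,14)–(9,13): clear
  edge (9,13)–(11,13): clear
  edge (11,13)–(7,24): clear
  edge (7,24)–(0,24): clear
  midpoint (23/2,7) outside
  → clear
Obstacle 3 [(0,6) (9,3) (8,10) (0,11)]:
  edge (0,6)–(9,3): crosses AB
  edge (9,3)–(8,10): crosses AB
  edge (8,10)–(0,11): clear
  edge (0,11)–(0,6): clear
  → BLOCKED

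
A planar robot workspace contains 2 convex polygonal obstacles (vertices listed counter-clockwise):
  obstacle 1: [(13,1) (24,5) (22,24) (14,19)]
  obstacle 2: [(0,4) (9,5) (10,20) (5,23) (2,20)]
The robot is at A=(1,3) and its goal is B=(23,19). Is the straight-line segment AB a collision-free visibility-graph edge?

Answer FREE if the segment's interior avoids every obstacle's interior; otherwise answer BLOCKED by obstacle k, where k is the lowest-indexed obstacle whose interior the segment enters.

Obstacle 1 [(13,1) (24,5) (22,24) (14,19)]:
  edge (13,1)–(24,5): clear
  edge (24,5)–(22,24): crosses AB
  edge (22,24)–(14,19): clear
  edge (14,19)–(13,1): crosses AB
  → BLOCKED
Obstacle 2 [(0,4) (9,5) (10,20) (5,23) (2,20)]:
  edge (0,4)–(9,5): crosses AB
  edge (9,5)–(10,20): crosses AB
  edge (10,20)–(5,23): clear
  edge (5,23)–(2,20): clear
  edge (2,20)–(0,4): clear
  → BLOCKED

BLOCKED by obstacle 1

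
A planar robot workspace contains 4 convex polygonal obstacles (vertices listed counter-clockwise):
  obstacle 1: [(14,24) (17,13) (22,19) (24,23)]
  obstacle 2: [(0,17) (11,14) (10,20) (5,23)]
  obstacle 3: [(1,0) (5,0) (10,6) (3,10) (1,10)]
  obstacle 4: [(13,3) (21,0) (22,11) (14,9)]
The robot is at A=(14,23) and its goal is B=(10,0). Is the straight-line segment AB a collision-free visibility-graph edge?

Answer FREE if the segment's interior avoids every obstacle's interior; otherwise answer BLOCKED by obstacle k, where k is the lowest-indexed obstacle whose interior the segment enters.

Obstacle 1 [(14,24) (17,13) (22,19) (24,23)]:
  edge (14,24)–(17,13): clear
  edge (17,13)–(22,19): clear
  edge (22,19)–(24,23): clear
  edge (24,23)–(14,24): clear
  midpoint (12,23/2) outside
  → clear
Obstacle 2 [(0,17) (11,14) (10,20) (5,23)]:
  edge (0,17)–(11,14): clear
  edge (11,14)–(10,20): clear
  edge (10,20)–(5,23): clear
  edge (5,23)–(0,17): clear
  midpoint (12,23/2) outside
  → clear
Obstacle 3 [(1,0) (5,0) (10,6) (3,10) (1,10)]:
  edge (1,0)–(5,0): clear
  edge (5,0)–(10,6): clear
  edge (10,6)–(3,10): clear
  edge (3,10)–(1,10): clear
  edge (1,10)–(1,0): clear
  midpoint (12,23/2) outside
  → clear
Obstacle 4 [(13,3) (21,0) (22,11) (14,9)]:
  edge (13,3)–(21,0): clear
  edge (21,0)–(22,11): clear
  edge (22,11)–(14,9): clear
  edge (14,9)–(13,3): clear
  midpoint (12,23/2) outside
  → clear

FREE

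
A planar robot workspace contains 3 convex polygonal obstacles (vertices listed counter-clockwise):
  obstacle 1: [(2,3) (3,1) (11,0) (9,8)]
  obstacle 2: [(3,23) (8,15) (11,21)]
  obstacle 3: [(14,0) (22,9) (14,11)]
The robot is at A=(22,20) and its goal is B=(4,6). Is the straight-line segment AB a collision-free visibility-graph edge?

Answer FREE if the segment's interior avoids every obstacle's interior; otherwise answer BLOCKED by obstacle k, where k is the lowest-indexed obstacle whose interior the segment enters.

Obstacle 1 [(2,3) (3,1) (11,0) (9,8)]:
  edge (2,3)–(3,1): clear
  edge (3,1)–(11,0): clear
  edge (11,0)–(9,8): clear
  edge (9,8)–(2,3): clear
  midpoint (13,13) outside
  → clear
Obstacle 2 [(3,23) (8,15) (11,21)]:
  edge (3,23)–(8,15): clear
  edge (8,15)–(11,21): clear
  edge (11,21)–(3,23): clear
  midpoint (13,13) outside
  → clear
Obstacle 3 [(14,0) (22,9) (14,11)]:
  edge (14,0)–(22,9): clear
  edge (22,9)–(14,11): clear
  edge (14,11)–(14,0): clear
  midpoint (13,13) outside
  → clear

FREE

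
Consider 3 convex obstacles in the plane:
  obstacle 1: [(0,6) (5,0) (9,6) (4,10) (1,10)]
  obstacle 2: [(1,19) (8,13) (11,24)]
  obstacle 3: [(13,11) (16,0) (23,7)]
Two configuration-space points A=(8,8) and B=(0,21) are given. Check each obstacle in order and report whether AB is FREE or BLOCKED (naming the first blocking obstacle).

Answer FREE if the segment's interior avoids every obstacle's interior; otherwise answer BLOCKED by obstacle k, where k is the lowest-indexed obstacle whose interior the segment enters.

Obstacle 1 [(0,6) (5,0) (9,6) (4,10) (1,10)]:
  edge (0,6)–(5,0): clear
  edge (5,0)–(9,6): clear
  edge (9,6)–(4,10): clear
  edge (4,10)–(1,10): clear
  edge (1,10)–(0,6): clear
  midpoint (4,29/2) outside
  → clear
Obstacle 2 [(1,19) (8,13) (11,24)]:
  edge (1,19)–(8,13): crosses AB
  edge (8,13)–(11,24): clear
  edge (11,24)–(1,19): crosses AB
  → BLOCKED
Obstacle 3 [(13,11) (16,0) (23,7)]:
  edge (13,11)–(16,0): clear
  edge (16,0)–(23,7): clear
  edge (23,7)–(13,11): clear
  midpoint (4,29/2) outside
  → clear

BLOCKED by obstacle 2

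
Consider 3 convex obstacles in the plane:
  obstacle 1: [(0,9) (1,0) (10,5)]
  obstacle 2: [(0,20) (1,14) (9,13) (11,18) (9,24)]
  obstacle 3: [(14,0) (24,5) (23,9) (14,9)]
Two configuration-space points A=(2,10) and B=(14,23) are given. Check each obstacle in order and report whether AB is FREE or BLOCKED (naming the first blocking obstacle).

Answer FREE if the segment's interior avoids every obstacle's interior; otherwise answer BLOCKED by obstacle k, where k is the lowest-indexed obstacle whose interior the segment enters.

Obstacle 1 [(0,9) (1,0) (10,5)]:
  edge (0,9)–(1,0): clear
  edge (1,0)–(10,5): clear
  edge (10,5)–(0,9): clear
  midpoint (8,33/2) outside
  → clear
Obstacle 2 [(0,20) (1,14) (9,13) (11,18) (9,24)]:
  edge (0,20)–(1,14): clear
  edge (1,14)–(9,13): crosses AB
  edge (9,13)–(11,18): clear
  edge (11,18)–(9,24): crosses AB
  edge (9,24)–(0,20): clear
  → BLOCKED
Obstacle 3 [(14,0) (24,5) (23,9) (14,9)]:
  edge (14,0)–(24,5): clear
  edge (24,5)–(23,9): clear
  edge (23,9)–(14,9): clear
  edge (14,9)–(14,0): clear
  midpoint (8,33/2) outside
  → clear

BLOCKED by obstacle 2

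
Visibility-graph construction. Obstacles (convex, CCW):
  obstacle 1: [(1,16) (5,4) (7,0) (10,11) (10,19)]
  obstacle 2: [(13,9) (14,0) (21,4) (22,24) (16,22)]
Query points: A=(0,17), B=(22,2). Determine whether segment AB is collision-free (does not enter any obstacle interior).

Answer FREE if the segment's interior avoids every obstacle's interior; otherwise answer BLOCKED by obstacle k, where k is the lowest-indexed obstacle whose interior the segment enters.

BLOCKED by obstacle 1

Obstacle 1 [(1,16) (5,4) (7,0) (10,11) (10,19)]:
  edge (1,16)–(5,4): clear
  edge (5,4)–(7,0): clear
  edge (7,0)–(10,11): crosses AB
  edge (10,11)–(10,19): clear
  edge (10,19)–(1,16): crosses AB
  → BLOCKED
Obstacle 2 [(13,9) (14,0) (21,4) (22,24) (16,22)]:
  edge (13,9)–(14,0): crosses AB
  edge (14,0)–(21,4): crosses AB
  edge (21,4)–(22,24): clear
  edge (22,24)–(16,22): clear
  edge (16,22)–(13,9): clear
  → BLOCKED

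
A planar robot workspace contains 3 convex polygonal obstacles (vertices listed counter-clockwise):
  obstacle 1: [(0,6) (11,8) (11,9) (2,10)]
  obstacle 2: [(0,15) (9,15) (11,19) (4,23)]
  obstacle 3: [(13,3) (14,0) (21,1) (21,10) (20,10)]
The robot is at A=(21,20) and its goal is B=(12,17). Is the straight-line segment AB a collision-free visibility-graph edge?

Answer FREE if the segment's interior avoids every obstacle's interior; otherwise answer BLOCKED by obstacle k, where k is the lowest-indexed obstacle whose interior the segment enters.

Obstacle 1 [(0,6) (11,8) (11,9) (2,10)]:
  edge (0,6)–(11,8): clear
  edge (11,8)–(11,9): clear
  edge (11,9)–(2,10): clear
  edge (2,10)–(0,6): clear
  midpoint (33/2,37/2) outside
  → clear
Obstacle 2 [(0,15) (9,15) (11,19) (4,23)]:
  edge (0,15)–(9,15): clear
  edge (9,15)–(11,19): clear
  edge (11,19)–(4,23): clear
  edge (4,23)–(0,15): clear
  midpoint (33/2,37/2) outside
  → clear
Obstacle 3 [(13,3) (14,0) (21,1) (21,10) (20,10)]:
  edge (13,3)–(14,0): clear
  edge (14,0)–(21,1): clear
  edge (21,1)–(21,10): clear
  edge (21,10)–(20,10): clear
  edge (20,10)–(13,3): clear
  midpoint (33/2,37/2) outside
  → clear

FREE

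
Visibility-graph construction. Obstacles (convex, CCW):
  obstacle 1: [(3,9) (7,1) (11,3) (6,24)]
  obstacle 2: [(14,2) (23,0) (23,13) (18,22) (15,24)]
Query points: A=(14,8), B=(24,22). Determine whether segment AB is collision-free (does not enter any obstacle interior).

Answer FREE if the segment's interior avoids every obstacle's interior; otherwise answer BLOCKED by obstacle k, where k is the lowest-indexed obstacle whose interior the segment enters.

BLOCKED by obstacle 2

Obstacle 1 [(3,9) (7,1) (11,3) (6,24)]:
  edge (3,9)–(7,1): clear
  edge (7,1)–(11,3): clear
  edge (11,3)–(6,24): clear
  edge (6,24)–(3,9): clear
  midpoint (19,15) outside
  → clear
Obstacle 2 [(14,2) (23,0) (23,13) (18,22) (15,24)]:
  edge (14,2)–(23,0): clear
  edge (23,0)–(23,13): clear
  edge (23,13)–(18,22): crosses AB
  edge (18,22)–(15,24): clear
  edge (15,24)–(14,2): crosses AB
  → BLOCKED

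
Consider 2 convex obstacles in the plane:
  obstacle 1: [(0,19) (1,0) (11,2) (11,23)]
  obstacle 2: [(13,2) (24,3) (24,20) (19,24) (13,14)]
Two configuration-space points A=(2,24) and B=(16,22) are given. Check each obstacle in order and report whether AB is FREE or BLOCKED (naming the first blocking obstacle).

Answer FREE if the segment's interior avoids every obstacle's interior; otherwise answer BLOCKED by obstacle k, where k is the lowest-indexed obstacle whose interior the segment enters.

Obstacle 1 [(0,19) (1,0) (11,2) (11,23)]:
  edge (0,19)–(1,0): clear
  edge (1,0)–(11,2): clear
  edge (11,2)–(11,23): crosses AB
  edge (11,23)–(0,19): crosses AB
  → BLOCKED
Obstacle 2 [(13,2) (24,3) (24,20) (19,24) (13,14)]:
  edge (13,2)–(24,3): clear
  edge (24,3)–(24,20): clear
  edge (24,20)–(19,24): clear
  edge (19,24)–(13,14): clear
  edge (13,14)–(13,2): clear
  midpoint (9,23) outside
  → clear

BLOCKED by obstacle 1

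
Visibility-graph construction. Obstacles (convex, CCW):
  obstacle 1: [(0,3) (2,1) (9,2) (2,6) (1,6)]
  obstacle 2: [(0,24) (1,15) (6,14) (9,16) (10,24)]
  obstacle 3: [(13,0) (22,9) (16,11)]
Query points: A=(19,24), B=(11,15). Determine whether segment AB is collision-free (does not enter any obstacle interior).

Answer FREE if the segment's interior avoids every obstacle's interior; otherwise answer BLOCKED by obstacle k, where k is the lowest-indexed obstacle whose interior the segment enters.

Obstacle 1 [(0,3) (2,1) (9,2) (2,6) (1,6)]:
  edge (0,3)–(2,1): clear
  edge (2,1)–(9,2): clear
  edge (9,2)–(2,6): clear
  edge (2,6)–(1,6): clear
  edge (1,6)–(0,3): clear
  midpoint (15,39/2) outside
  → clear
Obstacle 2 [(0,24) (1,15) (6,14) (9,16) (10,24)]:
  edge (0,24)–(1,15): clear
  edge (1,15)–(6,14): clear
  edge (6,14)–(9,16): clear
  edge (9,16)–(10,24): clear
  edge (10,24)–(0,24): clear
  midpoint (15,39/2) outside
  → clear
Obstacle 3 [(13,0) (22,9) (16,11)]:
  edge (13,0)–(22,9): clear
  edge (22,9)–(16,11): clear
  edge (16,11)–(13,0): clear
  midpoint (15,39/2) outside
  → clear

FREE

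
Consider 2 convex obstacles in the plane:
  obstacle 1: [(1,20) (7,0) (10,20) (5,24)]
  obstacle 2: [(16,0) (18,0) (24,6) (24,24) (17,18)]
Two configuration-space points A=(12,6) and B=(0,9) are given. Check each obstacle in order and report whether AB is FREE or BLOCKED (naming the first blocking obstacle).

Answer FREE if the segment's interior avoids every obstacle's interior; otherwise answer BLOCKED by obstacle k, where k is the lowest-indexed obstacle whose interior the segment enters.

BLOCKED by obstacle 1

Obstacle 1 [(1,20) (7,0) (10,20) (5,24)]:
  edge (1,20)–(7,0): crosses AB
  edge (7,0)–(10,20): crosses AB
  edge (10,20)–(5,24): clear
  edge (5,24)–(1,20): clear
  → BLOCKED
Obstacle 2 [(16,0) (18,0) (24,6) (24,24) (17,18)]:
  edge (16,0)–(18,0): clear
  edge (18,0)–(24,6): clear
  edge (24,6)–(24,24): clear
  edge (24,24)–(17,18): clear
  edge (17,18)–(16,0): clear
  midpoint (6,15/2) outside
  → clear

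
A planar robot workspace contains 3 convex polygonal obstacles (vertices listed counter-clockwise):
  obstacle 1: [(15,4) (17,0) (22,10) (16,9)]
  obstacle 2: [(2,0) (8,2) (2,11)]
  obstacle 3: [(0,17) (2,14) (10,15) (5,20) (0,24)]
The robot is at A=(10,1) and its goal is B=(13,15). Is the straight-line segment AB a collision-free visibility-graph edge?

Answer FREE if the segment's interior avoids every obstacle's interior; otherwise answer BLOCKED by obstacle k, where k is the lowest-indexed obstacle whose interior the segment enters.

FREE

Obstacle 1 [(15,4) (17,0) (22,10) (16,9)]:
  edge (15,4)–(17,0): clear
  edge (17,0)–(22,10): clear
  edge (22,10)–(16,9): clear
  edge (16,9)–(15,4): clear
  midpoint (23/2,8) outside
  → clear
Obstacle 2 [(2,0) (8,2) (2,11)]:
  edge (2,0)–(8,2): clear
  edge (8,2)–(2,11): clear
  edge (2,11)–(2,0): clear
  midpoint (23/2,8) outside
  → clear
Obstacle 3 [(0,17) (2,14) (10,15) (5,20) (0,24)]:
  edge (0,17)–(2,14): clear
  edge (2,14)–(10,15): clear
  edge (10,15)–(5,20): clear
  edge (5,20)–(0,24): clear
  edge (0,24)–(0,17): clear
  midpoint (23/2,8) outside
  → clear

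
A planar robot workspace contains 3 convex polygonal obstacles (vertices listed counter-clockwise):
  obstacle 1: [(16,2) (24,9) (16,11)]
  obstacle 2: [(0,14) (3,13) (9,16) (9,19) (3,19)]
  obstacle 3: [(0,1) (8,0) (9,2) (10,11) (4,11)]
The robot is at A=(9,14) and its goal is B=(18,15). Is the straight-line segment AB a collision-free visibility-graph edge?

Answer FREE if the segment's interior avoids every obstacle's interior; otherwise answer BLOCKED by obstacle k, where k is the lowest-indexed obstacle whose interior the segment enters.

Obstacle 1 [(16,2) (24,9) (16,11)]:
  edge (16,2)–(24,9): clear
  edge (24,9)–(16,11): clear
  edge (16,11)–(16,2): clear
  midpoint (27/2,29/2) outside
  → clear
Obstacle 2 [(0,14) (3,13) (9,16) (9,19) (3,19)]:
  edge (0,14)–(3,13): clear
  edge (3,13)–(9,16): clear
  edge (9,16)–(9,19): clear
  edge (9,19)–(3,19): clear
  edge (3,19)–(0,14): clear
  midpoint (27/2,29/2) outside
  → clear
Obstacle 3 [(0,1) (8,0) (9,2) (10,11) (4,11)]:
  edge (0,1)–(8,0): clear
  edge (8,0)–(9,2): clear
  edge (9,2)–(10,11): clear
  edge (10,11)–(4,11): clear
  edge (4,11)–(0,1): clear
  midpoint (27/2,29/2) outside
  → clear

FREE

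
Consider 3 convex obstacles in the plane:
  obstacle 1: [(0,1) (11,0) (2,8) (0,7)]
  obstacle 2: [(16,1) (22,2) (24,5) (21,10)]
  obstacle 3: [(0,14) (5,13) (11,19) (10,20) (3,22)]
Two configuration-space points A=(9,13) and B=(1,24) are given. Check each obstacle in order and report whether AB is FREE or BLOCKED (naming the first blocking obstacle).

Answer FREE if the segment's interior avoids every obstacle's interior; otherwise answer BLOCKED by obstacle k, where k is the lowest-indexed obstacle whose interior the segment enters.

Obstacle 1 [(0,1) (11,0) (2,8) (0,7)]:
  edge (0,1)–(11,0): clear
  edge (11,0)–(2,8): clear
  edge (2,8)–(0,7): clear
  edge (0,7)–(0,1): clear
  midpoint (5,37/2) outside
  → clear
Obstacle 2 [(16,1) (22,2) (24,5) (21,10)]:
  edge (16,1)–(22,2): clear
  edge (22,2)–(24,5): clear
  edge (24,5)–(21,10): clear
  edge (21,10)–(16,1): clear
  midpoint (5,37/2) outside
  → clear
Obstacle 3 [(0,14) (5,13) (11,19) (10,20) (3,22)]:
  edge (0,14)–(5,13): clear
  edge (5,13)–(11,19): crosses AB
  edge (11,19)–(10,20): clear
  edge (10,20)–(3,22): clear
  edge (3,22)–(0,14): crosses AB
  → BLOCKED

BLOCKED by obstacle 3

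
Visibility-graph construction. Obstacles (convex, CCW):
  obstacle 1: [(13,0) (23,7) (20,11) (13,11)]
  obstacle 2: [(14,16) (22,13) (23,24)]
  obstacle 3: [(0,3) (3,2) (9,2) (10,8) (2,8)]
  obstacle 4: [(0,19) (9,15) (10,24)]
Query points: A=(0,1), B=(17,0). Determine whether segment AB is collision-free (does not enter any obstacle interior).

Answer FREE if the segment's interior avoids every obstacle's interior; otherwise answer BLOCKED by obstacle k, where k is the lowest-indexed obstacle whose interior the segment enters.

Obstacle 1 [(13,0) (23,7) (20,11) (13,11)]:
  edge (13,0)–(23,7): crosses AB
  edge (23,7)–(20,11): clear
  edge (20,11)–(13,11): clear
  edge (13,11)–(13,0): crosses AB
  → BLOCKED
Obstacle 2 [(14,16) (22,13) (23,24)]:
  edge (14,16)–(22,13): clear
  edge (22,13)–(23,24): clear
  edge (23,24)–(14,16): clear
  midpoint (17/2,1/2) outside
  → clear
Obstacle 3 [(0,3) (3,2) (9,2) (10,8) (2,8)]:
  edge (0,3)–(3,2): clear
  edge (3,2)–(9,2): clear
  edge (9,2)–(10,8): clear
  edge (10,8)–(2,8): clear
  edge (2,8)–(0,3): clear
  midpoint (17/2,1/2) outside
  → clear
Obstacle 4 [(0,19) (9,15) (10,24)]:
  edge (0,19)–(9,15): clear
  edge (9,15)–(10,24): clear
  edge (10,24)–(0,19): clear
  midpoint (17/2,1/2) outside
  → clear

BLOCKED by obstacle 1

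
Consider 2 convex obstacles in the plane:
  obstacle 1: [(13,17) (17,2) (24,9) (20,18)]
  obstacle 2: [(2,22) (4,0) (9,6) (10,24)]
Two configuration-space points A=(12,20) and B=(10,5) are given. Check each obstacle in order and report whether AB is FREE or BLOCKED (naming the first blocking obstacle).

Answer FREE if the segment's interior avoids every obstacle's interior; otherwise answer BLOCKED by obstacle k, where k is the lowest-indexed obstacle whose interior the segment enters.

Obstacle 1 [(13,17) (17,2) (24,9) (20,18)]:
  edge (13,17)–(17,2): clear
  edge (17,2)–(24,9): clear
  edge (24,9)–(20,18): clear
  edge (20,18)–(13,17): clear
  midpoint (11,25/2) outside
  → clear
Obstacle 2 [(2,22) (4,0) (9,6) (10,24)]:
  edge (2,22)–(4,0): clear
  edge (4,0)–(9,6): clear
  edge (9,6)–(10,24): clear
  edge (10,24)–(2,22): clear
  midpoint (11,25/2) outside
  → clear

FREE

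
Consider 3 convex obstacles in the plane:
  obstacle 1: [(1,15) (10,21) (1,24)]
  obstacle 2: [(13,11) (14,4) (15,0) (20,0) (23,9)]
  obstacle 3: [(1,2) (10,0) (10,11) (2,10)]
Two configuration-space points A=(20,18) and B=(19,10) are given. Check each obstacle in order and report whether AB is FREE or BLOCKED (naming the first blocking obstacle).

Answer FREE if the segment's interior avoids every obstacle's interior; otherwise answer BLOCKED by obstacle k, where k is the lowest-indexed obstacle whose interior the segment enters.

FREE

Obstacle 1 [(1,15) (10,21) (1,24)]:
  edge (1,15)–(10,21): clear
  edge (10,21)–(1,24): clear
  edge (1,24)–(1,15): clear
  midpoint (39/2,14) outside
  → clear
Obstacle 2 [(13,11) (14,4) (15,0) (20,0) (23,9)]:
  edge (13,11)–(14,4): clear
  edge (14,4)–(15,0): clear
  edge (15,0)–(20,0): clear
  edge (20,0)–(23,9): clear
  edge (23,9)–(13,11): clear
  midpoint (39/2,14) outside
  → clear
Obstacle 3 [(1,2) (10,0) (10,11) (2,10)]:
  edge (1,2)–(10,0): clear
  edge (10,0)–(10,11): clear
  edge (10,11)–(2,10): clear
  edge (2,10)–(1,2): clear
  midpoint (39/2,14) outside
  → clear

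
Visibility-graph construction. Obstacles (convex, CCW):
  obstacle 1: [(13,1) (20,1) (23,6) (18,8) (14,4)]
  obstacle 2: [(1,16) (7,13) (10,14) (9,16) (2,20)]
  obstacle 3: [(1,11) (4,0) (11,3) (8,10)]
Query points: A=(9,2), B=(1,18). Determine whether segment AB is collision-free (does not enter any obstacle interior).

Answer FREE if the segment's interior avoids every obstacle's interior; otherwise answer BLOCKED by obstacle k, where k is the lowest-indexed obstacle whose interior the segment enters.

BLOCKED by obstacle 2

Obstacle 1 [(13,1) (20,1) (23,6) (18,8) (14,4)]:
  edge (13,1)–(20,1): clear
  edge (20,1)–(23,6): clear
  edge (23,6)–(18,8): clear
  edge (18,8)–(14,4): clear
  edge (14,4)–(13,1): clear
  midpoint (5,10) outside
  → clear
Obstacle 2 [(1,16) (7,13) (10,14) (9,16) (2,20)]:
  edge (1,16)–(7,13): crosses AB
  edge (7,13)–(10,14): clear
  edge (10,14)–(9,16): clear
  edge (9,16)–(2,20): clear
  edge (2,20)–(1,16): crosses AB
  → BLOCKED
Obstacle 3 [(1,11) (4,0) (11,3) (8,10)]:
  edge (1,11)–(4,0): clear
  edge (4,0)–(11,3): crosses AB
  edge (11,3)–(8,10): clear
  edge (8,10)–(1,11): crosses AB
  → BLOCKED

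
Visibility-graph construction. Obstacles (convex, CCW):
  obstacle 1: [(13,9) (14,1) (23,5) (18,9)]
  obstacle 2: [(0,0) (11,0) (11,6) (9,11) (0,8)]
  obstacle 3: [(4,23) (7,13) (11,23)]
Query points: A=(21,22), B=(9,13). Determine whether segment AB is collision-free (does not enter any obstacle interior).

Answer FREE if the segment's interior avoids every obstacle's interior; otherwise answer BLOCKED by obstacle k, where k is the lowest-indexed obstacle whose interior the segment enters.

FREE

Obstacle 1 [(13,9) (14,1) (23,5) (18,9)]:
  edge (13,9)–(14,1): clear
  edge (14,1)–(23,5): clear
  edge (23,5)–(18,9): clear
  edge (18,9)–(13,9): clear
  midpoint (15,35/2) outside
  → clear
Obstacle 2 [(0,0) (11,0) (11,6) (9,11) (0,8)]:
  edge (0,0)–(11,0): clear
  edge (11,0)–(11,6): clear
  edge (11,6)–(9,11): clear
  edge (9,11)–(0,8): clear
  edge (0,8)–(0,0): clear
  midpoint (15,35/2) outside
  → clear
Obstacle 3 [(4,23) (7,13) (11,23)]:
  edge (4,23)–(7,13): clear
  edge (7,13)–(11,23): clear
  edge (11,23)–(4,23): clear
  midpoint (15,35/2) outside
  → clear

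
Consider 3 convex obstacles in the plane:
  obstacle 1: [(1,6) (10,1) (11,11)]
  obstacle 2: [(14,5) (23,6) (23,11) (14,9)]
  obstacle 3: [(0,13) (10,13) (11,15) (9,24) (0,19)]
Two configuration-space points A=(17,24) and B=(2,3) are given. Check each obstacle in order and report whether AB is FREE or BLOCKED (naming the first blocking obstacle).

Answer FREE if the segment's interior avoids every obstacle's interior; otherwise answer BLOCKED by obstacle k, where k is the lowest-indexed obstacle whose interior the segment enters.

Obstacle 1 [(1,6) (10,1) (11,11)]:
  edge (1,6)–(10,1): crosses AB
  edge (10,1)–(11,11): clear
  edge (11,11)–(1,6): crosses AB
  → BLOCKED
Obstacle 2 [(14,5) (23,6) (23,11) (14,9)]:
  edge (14,5)–(23,6): clear
  edge (23,6)–(23,11): clear
  edge (23,11)–(14,9): clear
  edge (14,9)–(14,5): clear
  midpoint (19/2,27/2) outside
  → clear
Obstacle 3 [(0,13) (10,13) (11,15) (9,24) (0,19)]:
  edge (0,13)–(10,13): crosses AB
  edge (10,13)–(11,15): clear
  edge (11,15)–(9,24): crosses AB
  edge (9,24)–(0,19): clear
  edge (0,19)–(0,13): clear
  → BLOCKED

BLOCKED by obstacle 1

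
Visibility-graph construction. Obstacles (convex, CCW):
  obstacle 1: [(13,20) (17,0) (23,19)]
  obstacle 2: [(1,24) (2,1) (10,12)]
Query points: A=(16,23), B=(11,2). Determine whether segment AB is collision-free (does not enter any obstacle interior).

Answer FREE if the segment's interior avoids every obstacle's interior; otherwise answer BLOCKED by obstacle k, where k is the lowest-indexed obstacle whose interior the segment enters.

Obstacle 1 [(13,20) (17,0) (23,19)]:
  edge (13,20)–(17,0): crosses AB
  edge (17,0)–(23,19): clear
  edge (23,19)–(13,20): crosses AB
  → BLOCKED
Obstacle 2 [(1,24) (2,1) (10,12)]:
  edge (1,24)–(2,1): clear
  edge (2,1)–(10,12): clear
  edge (10,12)–(1,24): clear
  midpoint (27/2,25/2) outside
  → clear

BLOCKED by obstacle 1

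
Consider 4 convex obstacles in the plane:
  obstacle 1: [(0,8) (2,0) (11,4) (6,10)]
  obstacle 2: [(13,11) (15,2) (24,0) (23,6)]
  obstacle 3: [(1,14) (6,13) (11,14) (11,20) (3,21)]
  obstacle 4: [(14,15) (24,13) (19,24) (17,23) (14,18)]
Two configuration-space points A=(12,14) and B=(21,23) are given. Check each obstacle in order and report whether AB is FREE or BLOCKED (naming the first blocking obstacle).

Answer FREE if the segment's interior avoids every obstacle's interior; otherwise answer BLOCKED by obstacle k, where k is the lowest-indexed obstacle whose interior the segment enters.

BLOCKED by obstacle 4

Obstacle 1 [(0,8) (2,0) (11,4) (6,10)]:
  edge (0,8)–(2,0): clear
  edge (2,0)–(11,4): clear
  edge (11,4)–(6,10): clear
  edge (6,10)–(0,8): clear
  midpoint (33/2,37/2) outside
  → clear
Obstacle 2 [(13,11) (15,2) (24,0) (23,6)]:
  edge (13,11)–(15,2): clear
  edge (15,2)–(24,0): clear
  edge (24,0)–(23,6): clear
  edge (23,6)–(13,11): clear
  midpoint (33/2,37/2) outside
  → clear
Obstacle 3 [(1,14) (6,13) (11,14) (11,20) (3,21)]:
  edge (1,14)–(6,13): clear
  edge (6,13)–(11,14): clear
  edge (11,14)–(11,20): clear
  edge (11,20)–(3,21): clear
  edge (3,21)–(1,14): clear
  midpoint (33/2,37/2) outside
  → clear
Obstacle 4 [(14,15) (24,13) (19,24) (17,23) (14,18)]:
  edge (14,15)–(24,13): clear
  edge (24,13)–(19,24): crosses AB
  edge (19,24)–(17,23): clear
  edge (17,23)–(14,18): clear
  edge (14,18)–(14,15): crosses AB
  → BLOCKED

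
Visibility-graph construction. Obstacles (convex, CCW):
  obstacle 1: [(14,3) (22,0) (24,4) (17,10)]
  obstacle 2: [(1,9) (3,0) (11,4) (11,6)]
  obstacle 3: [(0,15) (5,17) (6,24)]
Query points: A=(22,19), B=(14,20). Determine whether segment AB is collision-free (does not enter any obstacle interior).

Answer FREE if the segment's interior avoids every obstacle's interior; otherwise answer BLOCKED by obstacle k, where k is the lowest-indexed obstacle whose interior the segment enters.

FREE

Obstacle 1 [(14,3) (22,0) (24,4) (17,10)]:
  edge (14,3)–(22,0): clear
  edge (22,0)–(24,4): clear
  edge (24,4)–(17,10): clear
  edge (17,10)–(14,3): clear
  midpoint (18,39/2) outside
  → clear
Obstacle 2 [(1,9) (3,0) (11,4) (11,6)]:
  edge (1,9)–(3,0): clear
  edge (3,0)–(11,4): clear
  edge (11,4)–(11,6): clear
  edge (11,6)–(1,9): clear
  midpoint (18,39/2) outside
  → clear
Obstacle 3 [(0,15) (5,17) (6,24)]:
  edge (0,15)–(5,17): clear
  edge (5,17)–(6,24): clear
  edge (6,24)–(0,15): clear
  midpoint (18,39/2) outside
  → clear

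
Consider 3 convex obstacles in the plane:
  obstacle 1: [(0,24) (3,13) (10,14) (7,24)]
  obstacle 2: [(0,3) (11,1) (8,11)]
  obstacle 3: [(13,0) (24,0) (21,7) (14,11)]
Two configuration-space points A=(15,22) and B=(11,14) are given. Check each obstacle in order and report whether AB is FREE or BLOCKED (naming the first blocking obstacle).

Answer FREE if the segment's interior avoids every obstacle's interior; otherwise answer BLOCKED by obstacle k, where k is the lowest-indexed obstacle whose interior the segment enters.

FREE

Obstacle 1 [(0,24) (3,13) (10,14) (7,24)]:
  edge (0,24)–(3,13): clear
  edge (3,13)–(10,14): clear
  edge (10,14)–(7,24): clear
  edge (7,24)–(0,24): clear
  midpoint (13,18) outside
  → clear
Obstacle 2 [(0,3) (11,1) (8,11)]:
  edge (0,3)–(11,1): clear
  edge (11,1)–(8,11): clear
  edge (8,11)–(0,3): clear
  midpoint (13,18) outside
  → clear
Obstacle 3 [(13,0) (24,0) (21,7) (14,11)]:
  edge (13,0)–(24,0): clear
  edge (24,0)–(21,7): clear
  edge (21,7)–(14,11): clear
  edge (14,11)–(13,0): clear
  midpoint (13,18) outside
  → clear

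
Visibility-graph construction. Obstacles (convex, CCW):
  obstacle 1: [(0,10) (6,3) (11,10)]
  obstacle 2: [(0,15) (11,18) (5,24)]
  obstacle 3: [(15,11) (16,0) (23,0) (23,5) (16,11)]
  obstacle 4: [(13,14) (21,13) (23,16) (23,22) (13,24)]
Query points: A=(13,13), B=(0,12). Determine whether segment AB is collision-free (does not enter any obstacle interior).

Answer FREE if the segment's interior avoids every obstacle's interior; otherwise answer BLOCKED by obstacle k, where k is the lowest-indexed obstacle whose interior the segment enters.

Obstacle 1 [(0,10) (6,3) (11,10)]:
  edge (0,10)–(6,3): clear
  edge (6,3)–(11,10): clear
  edge (11,10)–(0,10): clear
  midpoint (13/2,25/2) outside
  → clear
Obstacle 2 [(0,15) (11,18) (5,24)]:
  edge (0,15)–(11,18): clear
  edge (11,18)–(5,24): clear
  edge (5,24)–(0,15): clear
  midpoint (13/2,25/2) outside
  → clear
Obstacle 3 [(15,11) (16,0) (23,0) (23,5) (16,11)]:
  edge (15,11)–(16,0): clear
  edge (16,0)–(23,0): clear
  edge (23,0)–(23,5): clear
  edge (23,5)–(16,11): clear
  edge (16,11)–(15,11): clear
  midpoint (13/2,25/2) outside
  → clear
Obstacle 4 [(13,14) (21,13) (23,16) (23,22) (13,24)]:
  edge (13,14)–(21,13): clear
  edge (21,13)–(23,16): clear
  edge (23,16)–(23,22): clear
  edge (23,22)–(13,24): clear
  edge (13,24)–(13,14): clear
  midpoint (13/2,25/2) outside
  → clear

FREE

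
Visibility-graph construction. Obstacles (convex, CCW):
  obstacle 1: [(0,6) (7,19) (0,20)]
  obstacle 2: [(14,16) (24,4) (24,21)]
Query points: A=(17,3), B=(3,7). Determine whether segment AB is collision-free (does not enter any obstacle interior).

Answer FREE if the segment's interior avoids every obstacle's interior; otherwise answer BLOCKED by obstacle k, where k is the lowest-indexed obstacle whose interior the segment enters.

Obstacle 1 [(0,6) (7,19) (0,20)]:
  edge (0,6)–(7,19): clear
  edge (7,19)–(0,20): clear
  edge (0,20)–(0,6): clear
  midpoint (10,5) outside
  → clear
Obstacle 2 [(14,16) (24,4) (24,21)]:
  edge (14,16)–(24,4): clear
  edge (24,4)–(24,21): clear
  edge (24,21)–(14,16): clear
  midpoint (10,5) outside
  → clear

FREE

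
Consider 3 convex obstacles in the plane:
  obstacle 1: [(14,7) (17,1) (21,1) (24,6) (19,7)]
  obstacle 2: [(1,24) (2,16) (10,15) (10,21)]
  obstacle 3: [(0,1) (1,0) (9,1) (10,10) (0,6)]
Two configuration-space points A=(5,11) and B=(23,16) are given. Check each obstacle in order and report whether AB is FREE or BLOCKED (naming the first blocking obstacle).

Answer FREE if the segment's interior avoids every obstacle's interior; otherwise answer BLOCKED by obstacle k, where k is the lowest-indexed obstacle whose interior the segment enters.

FREE

Obstacle 1 [(14,7) (17,1) (21,1) (24,6) (19,7)]:
  edge (14,7)–(17,1): clear
  edge (17,1)–(21,1): clear
  edge (21,1)–(24,6): clear
  edge (24,6)–(19,7): clear
  edge (19,7)–(14,7): clear
  midpoint (14,27/2) outside
  → clear
Obstacle 2 [(1,24) (2,16) (10,15) (10,21)]:
  edge (1,24)–(2,16): clear
  edge (2,16)–(10,15): clear
  edge (10,15)–(10,21): clear
  edge (10,21)–(1,24): clear
  midpoint (14,27/2) outside
  → clear
Obstacle 3 [(0,1) (1,0) (9,1) (10,10) (0,6)]:
  edge (0,1)–(1,0): clear
  edge (1,0)–(9,1): clear
  edge (9,1)–(10,10): clear
  edge (10,10)–(0,6): clear
  edge (0,6)–(0,1): clear
  midpoint (14,27/2) outside
  → clear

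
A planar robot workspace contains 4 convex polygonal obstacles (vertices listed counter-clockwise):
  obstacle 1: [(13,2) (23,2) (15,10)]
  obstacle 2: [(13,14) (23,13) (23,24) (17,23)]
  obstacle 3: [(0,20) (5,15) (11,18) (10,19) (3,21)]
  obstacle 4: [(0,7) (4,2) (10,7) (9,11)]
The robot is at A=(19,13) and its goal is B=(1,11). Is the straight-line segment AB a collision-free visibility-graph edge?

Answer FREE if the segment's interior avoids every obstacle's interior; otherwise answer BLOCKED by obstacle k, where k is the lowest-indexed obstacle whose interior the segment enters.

FREE

Obstacle 1 [(13,2) (23,2) (15,10)]:
  edge (13,2)–(23,2): clear
  edge (23,2)–(15,10): clear
  edge (15,10)–(13,2): clear
  midpoint (10,12) outside
  → clear
Obstacle 2 [(13,14) (23,13) (23,24) (17,23)]:
  edge (13,14)–(23,13): clear
  edge (23,13)–(23,24): clear
  edge (23,24)–(17,23): clear
  edge (17,23)–(13,14): clear
  midpoint (10,12) outside
  → clear
Obstacle 3 [(0,20) (5,15) (11,18) (10,19) (3,21)]:
  edge (0,20)–(5,15): clear
  edge (5,15)–(11,18): clear
  edge (11,18)–(10,19): clear
  edge (10,19)–(3,21): clear
  edge (3,21)–(0,20): clear
  midpoint (10,12) outside
  → clear
Obstacle 4 [(0,7) (4,2) (10,7) (9,11)]:
  edge (0,7)–(4,2): clear
  edge (4,2)–(10,7): clear
  edge (10,7)–(9,11): clear
  edge (9,11)–(0,7): clear
  midpoint (10,12) outside
  → clear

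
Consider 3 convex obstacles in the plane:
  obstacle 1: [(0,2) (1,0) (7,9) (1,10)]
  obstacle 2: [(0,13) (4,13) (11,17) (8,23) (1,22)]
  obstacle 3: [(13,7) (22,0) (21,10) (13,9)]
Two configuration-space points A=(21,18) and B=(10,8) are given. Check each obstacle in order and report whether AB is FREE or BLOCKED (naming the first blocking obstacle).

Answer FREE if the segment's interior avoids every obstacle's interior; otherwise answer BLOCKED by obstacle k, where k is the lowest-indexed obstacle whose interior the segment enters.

Obstacle 1 [(0,2) (1,0) (7,9) (1,10)]:
  edge (0,2)–(1,0): clear
  edge (1,0)–(7,9): clear
  edge (7,9)–(1,10): clear
  edge (1,10)–(0,2): clear
  midpoint (31/2,13) outside
  → clear
Obstacle 2 [(0,13) (4,13) (11,17) (8,23) (1,22)]:
  edge (0,13)–(4,13): clear
  edge (4,13)–(11,17): clear
  edge (11,17)–(8,23): clear
  edge (8,23)–(1,22): clear
  edge (1,22)–(0,13): clear
  midpoint (31/2,13) outside
  → clear
Obstacle 3 [(13,7) (22,0) (21,10) (13,9)]:
  edge (13,7)–(22,0): clear
  edge (22,0)–(21,10): clear
  edge (21,10)–(13,9): clear
  edge (13,9)–(13,7): clear
  midpoint (31/2,13) outside
  → clear

FREE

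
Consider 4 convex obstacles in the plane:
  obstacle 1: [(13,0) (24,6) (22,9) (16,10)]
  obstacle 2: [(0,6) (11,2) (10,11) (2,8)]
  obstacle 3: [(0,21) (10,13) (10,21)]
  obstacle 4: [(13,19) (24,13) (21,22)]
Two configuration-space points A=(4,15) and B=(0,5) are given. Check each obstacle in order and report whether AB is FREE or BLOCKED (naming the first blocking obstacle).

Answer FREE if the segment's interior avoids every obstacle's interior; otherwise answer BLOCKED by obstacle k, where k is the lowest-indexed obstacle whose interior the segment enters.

BLOCKED by obstacle 2

Obstacle 1 [(13,0) (24,6) (22,9) (16,10)]:
  edge (13,0)–(24,6): clear
  edge (24,6)–(22,9): clear
  edge (22,9)–(16,10): clear
  edge (16,10)–(13,0): clear
  midpoint (2,10) outside
  → clear
Obstacle 2 [(0,6) (11,2) (10,11) (2,8)]:
  edge (0,6)–(11,2): crosses AB
  edge (11,2)–(10,11): clear
  edge (10,11)–(2,8): clear
  edge (2,8)–(0,6): crosses AB
  → BLOCKED
Obstacle 3 [(0,21) (10,13) (10,21)]:
  edge (0,21)–(10,13): clear
  edge (10,13)–(10,21): clear
  edge (10,21)–(0,21): clear
  midpoint (2,10) outside
  → clear
Obstacle 4 [(13,19) (24,13) (21,22)]:
  edge (13,19)–(24,13): clear
  edge (24,13)–(21,22): clear
  edge (21,22)–(13,19): clear
  midpoint (2,10) outside
  → clear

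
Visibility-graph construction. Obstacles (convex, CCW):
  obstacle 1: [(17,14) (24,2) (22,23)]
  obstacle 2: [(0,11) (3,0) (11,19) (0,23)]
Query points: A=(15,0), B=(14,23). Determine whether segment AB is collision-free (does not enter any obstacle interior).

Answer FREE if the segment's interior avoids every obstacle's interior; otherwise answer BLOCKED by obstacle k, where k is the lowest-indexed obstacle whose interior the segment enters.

FREE

Obstacle 1 [(17,14) (24,2) (22,23)]:
  edge (17,14)–(24,2): clear
  edge (24,2)–(22,23): clear
  edge (22,23)–(17,14): clear
  midpoint (29/2,23/2) outside
  → clear
Obstacle 2 [(0,11) (3,0) (11,19) (0,23)]:
  edge (0,11)–(3,0): clear
  edge (3,0)–(11,19): clear
  edge (11,19)–(0,23): clear
  edge (0,23)–(0,11): clear
  midpoint (29/2,23/2) outside
  → clear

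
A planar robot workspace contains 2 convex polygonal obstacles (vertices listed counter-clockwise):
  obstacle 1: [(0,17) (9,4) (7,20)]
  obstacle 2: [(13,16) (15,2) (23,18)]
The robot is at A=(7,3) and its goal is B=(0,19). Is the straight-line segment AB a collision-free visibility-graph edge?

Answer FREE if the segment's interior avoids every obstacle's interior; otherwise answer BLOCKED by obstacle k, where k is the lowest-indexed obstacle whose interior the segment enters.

BLOCKED by obstacle 1

Obstacle 1 [(0,17) (9,4) (7,20)]:
  edge (0,17)–(9,4): crosses AB
  edge (9,4)–(7,20): clear
  edge (7,20)–(0,17): crosses AB
  → BLOCKED
Obstacle 2 [(13,16) (15,2) (23,18)]:
  edge (13,16)–(15,2): clear
  edge (15,2)–(23,18): clear
  edge (23,18)–(13,16): clear
  midpoint (7/2,11) outside
  → clear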